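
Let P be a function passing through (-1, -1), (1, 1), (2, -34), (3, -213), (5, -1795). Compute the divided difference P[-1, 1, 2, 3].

P[-1,1] = (1 - (-1)) / (1 - (-1)) = 1
P[1,2] = (-34 - 1) / (2 - 1) = -35
P[2,3] = (-213 - (-34)) / (3 - 2) = -179
P[-1,1,2] = (-35 - 1) / (2 - (-1)) = -12
P[1,2,3] = (-179 - (-35)) / (3 - 1) = -72
P[-1,1,2,3] = (-72 - (-12)) / (3 - (-1)) = -15

-15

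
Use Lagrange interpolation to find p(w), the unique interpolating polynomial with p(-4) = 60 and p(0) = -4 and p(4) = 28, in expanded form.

p(w) = 3w^2 - 4w - 4

L_0(w) = w(w - 4) / [32] = (1/32)w^2 - (1/8)w
L_1(w) = (w + 4)(w - 4) / [-16] = -(1/16)w^2 + 1
L_2(w) = (w + 4)w / [32] = (1/32)w^2 + (1/8)w
p(w) = 60·L_0 + (-4)·L_1 + 28·L_2
  60·L_0(w) = (15/8)w^2 - (15/2)w
  (-4)·L_1(w) = (1/4)w^2 - 4
  28·L_2(w) = (7/8)w^2 + (7/2)w
Adding term by term: 3w^2 - 4w - 4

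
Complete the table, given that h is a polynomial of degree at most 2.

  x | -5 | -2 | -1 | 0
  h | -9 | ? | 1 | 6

-3

The 3 known values determine h uniquely (degree ≤ 2).
Evaluate each Lagrange basis at x = -2:
L_0(-2) = (-1)·(-2)/[(-4)·(-5)] = 1/10
L_1(-2) = (3)·(-2)/[(4)·(-1)] = 3/2
L_2(-2) = (3)·(-1)/[(5)·(1)] = -3/5
Sum: (-9)·(1/10) + 1·(3/2) + 6·(-3/5) = -3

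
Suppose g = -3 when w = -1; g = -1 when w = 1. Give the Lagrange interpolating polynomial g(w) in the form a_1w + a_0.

Build the Lagrange basis polynomials:
L_0(w) = (w - 1) / [-2] = -(1/2)w + 1/2
L_1(w) = (w + 1) / [2] = (1/2)w + 1/2
g(w) = (-3)·L_0 + (-1)·L_1
  (-3)·L_0(w) = (3/2)w - 3/2
  (-1)·L_1(w) = -(1/2)w - 1/2
Adding term by term: w - 2

g(w) = w - 2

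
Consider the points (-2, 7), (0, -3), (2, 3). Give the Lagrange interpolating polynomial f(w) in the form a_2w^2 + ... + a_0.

L_0(w) = w(w - 2) / [8] = (1/8)w^2 - (1/4)w
L_1(w) = (w + 2)(w - 2) / [-4] = -(1/4)w^2 + 1
L_2(w) = (w + 2)w / [8] = (1/8)w^2 + (1/4)w
f(w) = 7·L_0 + (-3)·L_1 + 3·L_2
  7·L_0(w) = (7/8)w^2 - (7/4)w
  (-3)·L_1(w) = (3/4)w^2 - 3
  3·L_2(w) = (3/8)w^2 + (3/4)w
Adding term by term: 2w^2 - w - 3

f(w) = 2w^2 - w - 3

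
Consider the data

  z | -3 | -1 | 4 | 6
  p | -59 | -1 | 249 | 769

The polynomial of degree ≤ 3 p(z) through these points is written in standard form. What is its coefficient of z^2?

Build the Lagrange basis polynomials:
L_0(z) = (z + 1)(z - 4)(z - 6) / [-126] = -(1/126)z^3 + (1/14)z^2 - (1/9)z - 4/21
L_1(z) = (z + 3)(z - 4)(z - 6) / [70] = (1/70)z^3 - (1/10)z^2 - (3/35)z + 36/35
L_2(z) = (z + 3)(z + 1)(z - 6) / [-70] = -(1/70)z^3 + (1/35)z^2 + (3/10)z + 9/35
L_3(z) = (z + 3)(z + 1)(z - 4) / [126] = (1/126)z^3 - (13/126)z - 2/21
p(z) = (-59)·L_0 + (-1)·L_1 + 249·L_2 + 769·L_3
Only the coefficient of z^2 is needed; take it from each L_i and combine:
(-59)·(1/14) + (-1)·(-1/10) + 249·(1/35) + 769·(0) = 3

3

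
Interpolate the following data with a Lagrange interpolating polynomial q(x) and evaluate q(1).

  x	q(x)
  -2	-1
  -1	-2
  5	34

L_0(1) = (2)·(-4)/[(-1)·(-7)] = -8/7
L_1(1) = (3)·(-4)/[(1)·(-6)] = 2
L_2(1) = (3)·(2)/[(7)·(6)] = 1/7
Sum: (-1)·(-8/7) + (-2)·(2) + 34·(1/7) = 2

2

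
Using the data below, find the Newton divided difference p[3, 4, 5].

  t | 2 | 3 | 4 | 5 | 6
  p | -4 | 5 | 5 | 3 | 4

-1

p[3,4] = (5 - 5) / (4 - 3) = 0
p[4,5] = (3 - 5) / (5 - 4) = -2
p[3,4,5] = (-2 - 0) / (5 - 3) = -1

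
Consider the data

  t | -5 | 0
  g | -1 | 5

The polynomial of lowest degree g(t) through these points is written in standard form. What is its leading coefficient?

L_0(t) = t / [-5] = -(1/5)t
L_1(t) = (t + 5) / [5] = (1/5)t + 1
g(t) = (-1)·L_0 + 5·L_1
Only the coefficient of t is needed; take it from each L_i and combine:
(-1)·(-1/5) + 5·(1/5) = 6/5

6/5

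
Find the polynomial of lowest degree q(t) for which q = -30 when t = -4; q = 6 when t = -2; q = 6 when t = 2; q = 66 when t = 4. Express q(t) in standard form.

Newton's divided differences:
q[-4,-2] = (6 - (-30)) / (-2 - (-4)) = 18
q[-2,2] = (6 - 6) / (2 - (-2)) = 0
q[2,4] = (66 - 6) / (4 - 2) = 30
q[-4,-2,2] = (0 - 18) / (2 - (-4)) = -3
q[-2,2,4] = (30 - 0) / (4 - (-2)) = 5
q[-4,-2,2,4] = (5 - (-3)) / (4 - (-4)) = 1
q(t) = -30 + 18·(t + 4) + (-3)·(t + 4)(t + 2) + 1·(t + 4)(t + 2)(t - 2)
Expanding: q(t) = t^3 + t^2 - 4t + 2

q(t) = t^3 + t^2 - 4t + 2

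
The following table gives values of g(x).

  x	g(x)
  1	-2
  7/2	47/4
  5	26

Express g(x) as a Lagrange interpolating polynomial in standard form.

Build the Lagrange basis polynomials:
L_0(x) = (x - 7/2)(x - 5) / [10] = (1/10)x^2 - (17/20)x + 7/4
L_1(x) = (x - 1)(x - 5) / [-15/4] = -(4/15)x^2 + (8/5)x - 4/3
L_2(x) = (x - 1)(x - 7/2) / [6] = (1/6)x^2 - (3/4)x + 7/12
g(x) = (-2)·L_0 + (47/4)·L_1 + 26·L_2
  (-2)·L_0(x) = -(1/5)x^2 + (17/10)x - 7/2
  (47/4)·L_1(x) = -(47/15)x^2 + (94/5)x - 47/3
  26·L_2(x) = (13/3)x^2 - (39/2)x + 91/6
Adding term by term: x^2 + x - 4

g(x) = x^2 + x - 4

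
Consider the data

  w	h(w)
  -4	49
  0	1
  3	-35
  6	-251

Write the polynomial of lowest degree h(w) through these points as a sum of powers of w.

Build the Lagrange basis polynomials:
L_0(w) = w(w - 3)(w - 6) / [-280] = -(1/280)w^3 + (9/280)w^2 - (9/140)w
L_1(w) = (w + 4)(w - 3)(w - 6) / [72] = (1/72)w^3 - (5/72)w^2 - (1/4)w + 1
L_2(w) = (w + 4)w(w - 6) / [-63] = -(1/63)w^3 + (2/63)w^2 + (8/21)w
L_3(w) = (w + 4)w(w - 3) / [180] = (1/180)w^3 + (1/180)w^2 - (1/15)w
h(w) = 49·L_0 + 1·L_1 + (-35)·L_2 + (-251)·L_3
  49·L_0(w) = -(7/40)w^3 + (63/40)w^2 - (63/20)w
  1·L_1(w) = (1/72)w^3 - (5/72)w^2 - (1/4)w + 1
  (-35)·L_2(w) = (5/9)w^3 - (10/9)w^2 - (40/3)w
  (-251)·L_3(w) = -(251/180)w^3 - (251/180)w^2 + (251/15)w
Adding term by term: -w^3 - w^2 + 1

h(w) = -w^3 - w^2 + 1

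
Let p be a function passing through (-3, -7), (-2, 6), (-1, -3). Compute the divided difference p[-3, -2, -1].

p[-3,-2] = (6 - (-7)) / (-2 - (-3)) = 13
p[-2,-1] = (-3 - 6) / (-1 - (-2)) = -9
p[-3,-2,-1] = (-9 - 13) / (-1 - (-3)) = -11

-11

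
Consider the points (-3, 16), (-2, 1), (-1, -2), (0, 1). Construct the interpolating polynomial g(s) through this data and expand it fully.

Build the Lagrange basis polynomials:
L_0(s) = (s + 2)(s + 1)s / [-6] = -(1/6)s^3 - (1/2)s^2 - (1/3)s
L_1(s) = (s + 3)(s + 1)s / [2] = (1/2)s^3 + 2s^2 + (3/2)s
L_2(s) = (s + 3)(s + 2)s / [-2] = -(1/2)s^3 - (5/2)s^2 - 3s
L_3(s) = (s + 3)(s + 2)(s + 1) / [6] = (1/6)s^3 + s^2 + (11/6)s + 1
g(s) = 16·L_0 + 1·L_1 + (-2)·L_2 + 1·L_3
  16·L_0(s) = -(8/3)s^3 - 8s^2 - (16/3)s
  1·L_1(s) = (1/2)s^3 + 2s^2 + (3/2)s
  (-2)·L_2(s) = s^3 + 5s^2 + 6s
  1·L_3(s) = (1/6)s^3 + s^2 + (11/6)s + 1
Adding term by term: -s^3 + 4s + 1

g(s) = -s^3 + 4s + 1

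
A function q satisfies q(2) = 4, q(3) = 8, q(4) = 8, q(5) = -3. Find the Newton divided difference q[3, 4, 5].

q[3,4] = (8 - 8) / (4 - 3) = 0
q[4,5] = (-3 - 8) / (5 - 4) = -11
q[3,4,5] = (-11 - 0) / (5 - 3) = -11/2

-11/2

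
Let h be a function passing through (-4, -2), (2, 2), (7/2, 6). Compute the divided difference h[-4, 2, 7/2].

4/15

h[-4,2] = (2 - (-2)) / (2 - (-4)) = 2/3
h[2,7/2] = (6 - 2) / (7/2 - 2) = 8/3
h[-4,2,7/2] = (8/3 - 2/3) / (7/2 - (-4)) = 4/15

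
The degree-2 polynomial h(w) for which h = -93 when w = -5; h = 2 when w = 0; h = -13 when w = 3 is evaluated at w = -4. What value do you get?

-62

L_0(-4) = (-4)·(-7)/[(-5)·(-8)] = 7/10
L_1(-4) = (1)·(-7)/[(5)·(-3)] = 7/15
L_2(-4) = (1)·(-4)/[(8)·(3)] = -1/6
Sum: (-93)·(7/10) + 2·(7/15) + (-13)·(-1/6) = -62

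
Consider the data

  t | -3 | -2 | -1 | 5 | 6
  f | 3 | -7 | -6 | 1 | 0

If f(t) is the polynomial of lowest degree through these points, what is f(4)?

Evaluate each Lagrange basis at t = 4:
L_0(4) = (6)·(5)·(-1)·(-2)/[(-1)·(-2)·(-8)·(-9)] = 5/12
L_1(4) = (7)·(5)·(-1)·(-2)/[(1)·(-1)·(-7)·(-8)] = -5/4
L_2(4) = (7)·(6)·(-1)·(-2)/[(2)·(1)·(-6)·(-7)] = 1
L_3(4) = (7)·(6)·(5)·(-2)/[(8)·(7)·(6)·(-1)] = 5/4
L_4(4) = (7)·(6)·(5)·(-1)/[(9)·(8)·(7)·(1)] = -5/12
Sum: 3·(5/12) + (-7)·(-5/4) + (-6)·(1) + 1·(5/4) + 0 = 21/4

21/4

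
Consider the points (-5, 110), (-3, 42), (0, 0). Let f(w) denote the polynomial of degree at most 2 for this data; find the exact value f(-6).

156

Evaluate each Lagrange basis at w = -6:
L_0(-6) = (-3)·(-6)/[(-2)·(-5)] = 9/5
L_1(-6) = (-1)·(-6)/[(2)·(-3)] = -1
L_2(-6) = (-1)·(-3)/[(5)·(3)] = 1/5
Sum: 110·(9/5) + 42·(-1) + 0 = 156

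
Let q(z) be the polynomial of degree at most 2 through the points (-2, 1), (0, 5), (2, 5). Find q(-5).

-25/2

L_0(-5) = (-5)·(-7)/[(-2)·(-4)] = 35/8
L_1(-5) = (-3)·(-7)/[(2)·(-2)] = -21/4
L_2(-5) = (-3)·(-5)/[(4)·(2)] = 15/8
Sum: 1·(35/8) + 5·(-21/4) + 5·(15/8) = -25/2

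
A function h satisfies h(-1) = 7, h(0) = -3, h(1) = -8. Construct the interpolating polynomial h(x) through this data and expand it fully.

h(x) = (5/2)x^2 - (15/2)x - 3

Newton's divided differences:
h[-1,0] = (-3 - 7) / (0 - (-1)) = -10
h[0,1] = (-8 - (-3)) / (1 - 0) = -5
h[-1,0,1] = (-5 - (-10)) / (1 - (-1)) = 5/2
h(x) = 7 + (-10)·(x + 1) + (5/2)·(x + 1)x
Expanding: h(x) = (5/2)x^2 - (15/2)x - 3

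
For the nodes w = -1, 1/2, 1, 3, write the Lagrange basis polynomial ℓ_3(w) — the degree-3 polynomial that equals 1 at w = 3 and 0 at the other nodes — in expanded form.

ℓ_3(w) = (1/20)w^3 - (1/40)w^2 - (1/20)w + 1/40

ℓ_3(w) = (w + 1)(w - 1/2)(w - 1) / [(4)·(5/2)·(2)]
       = (w^3 - (1/2)w^2 - w + 1/2) / (20)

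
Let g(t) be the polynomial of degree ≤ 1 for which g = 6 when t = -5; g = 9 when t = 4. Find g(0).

L_0(0) = (-4)/[(-9)] = 4/9
L_1(0) = (5)/[(9)] = 5/9
Sum: 6·(4/9) + 9·(5/9) = 23/3

23/3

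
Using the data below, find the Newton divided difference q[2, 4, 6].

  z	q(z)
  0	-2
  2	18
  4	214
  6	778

46

q[2,4] = (214 - 18) / (4 - 2) = 98
q[4,6] = (778 - 214) / (6 - 4) = 282
q[2,4,6] = (282 - 98) / (6 - 2) = 46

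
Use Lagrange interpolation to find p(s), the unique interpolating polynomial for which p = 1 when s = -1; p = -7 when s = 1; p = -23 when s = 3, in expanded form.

p(s) = -s^2 - 4s - 2

Build the Lagrange basis polynomials:
L_0(s) = (s - 1)(s - 3) / [8] = (1/8)s^2 - (1/2)s + 3/8
L_1(s) = (s + 1)(s - 3) / [-4] = -(1/4)s^2 + (1/2)s + 3/4
L_2(s) = (s + 1)(s - 1) / [8] = (1/8)s^2 - 1/8
p(s) = 1·L_0 + (-7)·L_1 + (-23)·L_2
  1·L_0(s) = (1/8)s^2 - (1/2)s + 3/8
  (-7)·L_1(s) = (7/4)s^2 - (7/2)s - 21/4
  (-23)·L_2(s) = -(23/8)s^2 + 23/8
Adding term by term: -s^2 - 4s - 2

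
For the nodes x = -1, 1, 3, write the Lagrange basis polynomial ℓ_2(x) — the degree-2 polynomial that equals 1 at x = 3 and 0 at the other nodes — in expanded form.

ℓ_2(x) = (1/8)x^2 - 1/8

ℓ_2(x) = (x + 1)(x - 1) / [(4)·(2)]
       = (x^2 - 1) / (8)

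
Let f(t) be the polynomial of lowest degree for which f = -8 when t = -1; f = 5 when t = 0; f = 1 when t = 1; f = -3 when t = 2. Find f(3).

10

Using Newton's divided-difference form:
f[-1,0] = (5 - (-8)) / (0 - (-1)) = 13
f[0,1] = (1 - 5) / (1 - 0) = -4
f[1,2] = (-3 - 1) / (2 - 1) = -4
f[-1,0,1] = (-4 - 13) / (1 - (-1)) = -17/2
f[0,1,2] = (-4 - (-4)) / (2 - 0) = 0
f[-1,0,1,2] = (0 - (-17/2)) / (2 - (-1)) = 17/6
f(3) = -8 + 13·(4) + (-17/2)·(4)·(3) + (17/6)·(4)·(3)·(2) = 10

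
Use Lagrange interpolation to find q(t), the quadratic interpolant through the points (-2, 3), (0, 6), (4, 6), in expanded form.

L_0(t) = t(t - 4) / [12] = (1/12)t^2 - (1/3)t
L_1(t) = (t + 2)(t - 4) / [-8] = -(1/8)t^2 + (1/4)t + 1
L_2(t) = (t + 2)t / [24] = (1/24)t^2 + (1/12)t
q(t) = 3·L_0 + 6·L_1 + 6·L_2
  3·L_0(t) = (1/4)t^2 - t
  6·L_1(t) = -(3/4)t^2 + (3/2)t + 6
  6·L_2(t) = (1/4)t^2 + (1/2)t
Adding term by term: -(1/4)t^2 + t + 6

q(t) = -(1/4)t^2 + t + 6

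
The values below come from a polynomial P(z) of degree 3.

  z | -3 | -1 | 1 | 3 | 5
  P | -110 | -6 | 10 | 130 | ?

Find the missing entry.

The 4 known values determine P uniquely (degree ≤ 3).
L_0(5) = (6)·(4)·(2)/[(-2)·(-4)·(-6)] = -1
L_1(5) = (8)·(4)·(2)/[(2)·(-2)·(-4)] = 4
L_2(5) = (8)·(6)·(2)/[(4)·(2)·(-2)] = -6
L_3(5) = (8)·(6)·(4)/[(6)·(4)·(2)] = 4
Sum: (-110)·(-1) + (-6)·(4) + 10·(-6) + 130·(4) = 546

546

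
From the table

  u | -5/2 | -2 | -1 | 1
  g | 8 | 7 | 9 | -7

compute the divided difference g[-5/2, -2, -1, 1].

-12/7

g[-5/2,-2] = (7 - 8) / (-2 - (-5/2)) = -2
g[-2,-1] = (9 - 7) / (-1 - (-2)) = 2
g[-1,1] = (-7 - 9) / (1 - (-1)) = -8
g[-5/2,-2,-1] = (2 - (-2)) / (-1 - (-5/2)) = 8/3
g[-2,-1,1] = (-8 - 2) / (1 - (-2)) = -10/3
g[-5/2,-2,-1,1] = (-10/3 - 8/3) / (1 - (-5/2)) = -12/7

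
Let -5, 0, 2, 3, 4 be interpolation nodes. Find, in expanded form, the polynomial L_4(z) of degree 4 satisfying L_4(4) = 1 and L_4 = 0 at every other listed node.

L_4(z) = (1/72)z^4 - (19/72)z^2 + (5/12)z

L_4(z) = (z + 5)z(z - 2)(z - 3) / [(9)·(4)·(2)·(1)]
       = (z^4 - 19z^2 + 30z) / (72)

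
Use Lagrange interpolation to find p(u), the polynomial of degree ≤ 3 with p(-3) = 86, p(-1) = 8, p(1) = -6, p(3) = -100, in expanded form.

p(u) = -3u^3 - u^2 - 4u + 2

L_0(u) = (u + 1)(u - 1)(u - 3) / [-48] = -(1/48)u^3 + (1/16)u^2 + (1/48)u - 1/16
L_1(u) = (u + 3)(u - 1)(u - 3) / [16] = (1/16)u^3 - (1/16)u^2 - (9/16)u + 9/16
L_2(u) = (u + 3)(u + 1)(u - 3) / [-16] = -(1/16)u^3 - (1/16)u^2 + (9/16)u + 9/16
L_3(u) = (u + 3)(u + 1)(u - 1) / [48] = (1/48)u^3 + (1/16)u^2 - (1/48)u - 1/16
p(u) = 86·L_0 + 8·L_1 + (-6)·L_2 + (-100)·L_3
  86·L_0(u) = -(43/24)u^3 + (43/8)u^2 + (43/24)u - 43/8
  8·L_1(u) = (1/2)u^3 - (1/2)u^2 - (9/2)u + 9/2
  (-6)·L_2(u) = (3/8)u^3 + (3/8)u^2 - (27/8)u - 27/8
  (-100)·L_3(u) = -(25/12)u^3 - (25/4)u^2 + (25/12)u + 25/4
Adding term by term: -3u^3 - u^2 - 4u + 2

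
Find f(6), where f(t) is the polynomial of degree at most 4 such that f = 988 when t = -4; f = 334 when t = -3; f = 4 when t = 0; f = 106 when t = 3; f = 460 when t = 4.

Evaluate each Lagrange basis at t = 6:
L_0(6) = (9)·(6)·(3)·(2)/[(-1)·(-4)·(-7)·(-8)] = 81/56
L_1(6) = (10)·(6)·(3)·(2)/[(1)·(-3)·(-6)·(-7)] = -20/7
L_2(6) = (10)·(9)·(3)·(2)/[(4)·(3)·(-3)·(-4)] = 15/4
L_3(6) = (10)·(9)·(6)·(2)/[(7)·(6)·(3)·(-1)] = -60/7
L_4(6) = (10)·(9)·(6)·(3)/[(8)·(7)·(4)·(1)] = 405/56
Sum: 988·(81/56) + 334·(-20/7) + 4·(15/4) + 106·(-60/7) + 460·(405/56) = 2908

2908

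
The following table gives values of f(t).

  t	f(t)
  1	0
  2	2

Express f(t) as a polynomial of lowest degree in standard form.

f(t) = 2t - 2

L_0(t) = (t - 2) / [-1] = -t + 2
L_1(t) = (t - 1) / [1] = t - 1
f(t) = 0·L_0 + 2·L_1
  0·L_0(t) = 0
  2·L_1(t) = 2t - 2
Adding term by term: 2t - 2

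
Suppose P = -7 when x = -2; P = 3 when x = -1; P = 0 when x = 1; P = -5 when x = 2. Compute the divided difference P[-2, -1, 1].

P[-2,-1] = (3 - (-7)) / (-1 - (-2)) = 10
P[-1,1] = (0 - 3) / (1 - (-1)) = -3/2
P[-2,-1,1] = (-3/2 - 10) / (1 - (-2)) = -23/6

-23/6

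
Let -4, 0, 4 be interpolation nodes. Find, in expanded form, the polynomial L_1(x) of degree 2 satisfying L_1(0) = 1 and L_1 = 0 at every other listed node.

L_1(x) = -(1/16)x^2 + 1

L_1(x) = (x + 4)(x - 4) / [(4)·(-4)]
       = (x^2 - 16) / (-16)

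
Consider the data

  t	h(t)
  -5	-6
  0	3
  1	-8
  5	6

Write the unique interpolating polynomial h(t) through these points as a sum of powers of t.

L_0(t) = t(t - 1)(t - 5) / [-300] = -(1/300)t^3 + (1/50)t^2 - (1/60)t
L_1(t) = (t + 5)(t - 1)(t - 5) / [25] = (1/25)t^3 - (1/25)t^2 - t + 1
L_2(t) = (t + 5)t(t - 5) / [-24] = -(1/24)t^3 + (25/24)t
L_3(t) = (t + 5)t(t - 1) / [200] = (1/200)t^3 + (1/50)t^2 - (1/40)t
h(t) = (-6)·L_0 + 3·L_1 + (-8)·L_2 + 6·L_3
  (-6)·L_0(t) = (1/50)t^3 - (3/25)t^2 + (1/10)t
  3·L_1(t) = (3/25)t^3 - (3/25)t^2 - 3t + 3
  (-8)·L_2(t) = (1/3)t^3 - (25/3)t
  6·L_3(t) = (3/100)t^3 + (3/25)t^2 - (3/20)t
Adding term by term: (151/300)t^3 - (3/25)t^2 - (683/60)t + 3

h(t) = (151/300)t^3 - (3/25)t^2 - (683/60)t + 3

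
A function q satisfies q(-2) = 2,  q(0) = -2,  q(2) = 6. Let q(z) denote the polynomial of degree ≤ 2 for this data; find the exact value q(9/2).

263/8

Using Newton's divided-difference form:
q[-2,0] = (-2 - 2) / (0 - (-2)) = -2
q[0,2] = (6 - (-2)) / (2 - 0) = 4
q[-2,0,2] = (4 - (-2)) / (2 - (-2)) = 3/2
q(9/2) = 2 + (-2)·(13/2) + (3/2)·(13/2)·(9/2) = 263/8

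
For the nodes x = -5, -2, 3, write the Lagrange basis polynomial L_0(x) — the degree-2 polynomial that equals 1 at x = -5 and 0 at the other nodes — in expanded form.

L_0(x) = (x + 2)(x - 3) / [(-3)·(-8)]
       = (x^2 - x - 6) / (24)

L_0(x) = (1/24)x^2 - (1/24)x - 1/4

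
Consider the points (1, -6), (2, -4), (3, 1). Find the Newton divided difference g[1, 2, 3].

3/2

g[1,2] = (-4 - (-6)) / (2 - 1) = 2
g[2,3] = (1 - (-4)) / (3 - 2) = 5
g[1,2,3] = (5 - 2) / (3 - 1) = 3/2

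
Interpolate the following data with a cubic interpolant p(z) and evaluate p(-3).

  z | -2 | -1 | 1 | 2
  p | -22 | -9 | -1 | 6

-49

Evaluate each Lagrange basis at z = -3:
L_0(-3) = (-2)·(-4)·(-5)/[(-1)·(-3)·(-4)] = 10/3
L_1(-3) = (-1)·(-4)·(-5)/[(1)·(-2)·(-3)] = -10/3
L_2(-3) = (-1)·(-2)·(-5)/[(3)·(2)·(-1)] = 5/3
L_3(-3) = (-1)·(-2)·(-4)/[(4)·(3)·(1)] = -2/3
Sum: (-22)·(10/3) + (-9)·(-10/3) + (-1)·(5/3) + 6·(-2/3) = -49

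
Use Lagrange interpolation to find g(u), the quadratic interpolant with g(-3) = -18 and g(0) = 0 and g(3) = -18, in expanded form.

L_0(u) = u(u - 3) / [18] = (1/18)u^2 - (1/6)u
L_1(u) = (u + 3)(u - 3) / [-9] = -(1/9)u^2 + 1
L_2(u) = (u + 3)u / [18] = (1/18)u^2 + (1/6)u
g(u) = (-18)·L_0 + 0·L_1 + (-18)·L_2
  (-18)·L_0(u) = -u^2 + 3u
  0·L_1(u) = 0
  (-18)·L_2(u) = -u^2 - 3u
Adding term by term: -2u^2

g(u) = -2u^2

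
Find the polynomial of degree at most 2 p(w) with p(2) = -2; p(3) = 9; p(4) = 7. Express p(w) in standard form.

Newton's divided differences:
p[2,3] = (9 - (-2)) / (3 - 2) = 11
p[3,4] = (7 - 9) / (4 - 3) = -2
p[2,3,4] = (-2 - 11) / (4 - 2) = -13/2
p(w) = -2 + 11·(w - 2) + (-13/2)·(w - 2)(w - 3)
Expanding: p(w) = -(13/2)w^2 + (87/2)w - 63

p(w) = -(13/2)w^2 + (87/2)w - 63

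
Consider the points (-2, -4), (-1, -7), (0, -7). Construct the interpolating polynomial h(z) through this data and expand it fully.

Newton's divided differences:
h[-2,-1] = (-7 - (-4)) / (-1 - (-2)) = -3
h[-1,0] = (-7 - (-7)) / (0 - (-1)) = 0
h[-2,-1,0] = (0 - (-3)) / (0 - (-2)) = 3/2
h(z) = -4 + (-3)·(z + 2) + (3/2)·(z + 2)(z + 1)
Expanding: h(z) = (3/2)z^2 + (3/2)z - 7

h(z) = (3/2)z^2 + (3/2)z - 7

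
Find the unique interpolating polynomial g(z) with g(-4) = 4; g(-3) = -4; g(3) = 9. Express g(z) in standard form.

L_0(z) = (z + 3)(z - 3) / [7] = (1/7)z^2 - 9/7
L_1(z) = (z + 4)(z - 3) / [-6] = -(1/6)z^2 - (1/6)z + 2
L_2(z) = (z + 4)(z + 3) / [42] = (1/42)z^2 + (1/6)z + 2/7
g(z) = 4·L_0 + (-4)·L_1 + 9·L_2
  4·L_0(z) = (4/7)z^2 - 36/7
  (-4)·L_1(z) = (2/3)z^2 + (2/3)z - 8
  9·L_2(z) = (3/14)z^2 + (3/2)z + 18/7
Adding term by term: (61/42)z^2 + (13/6)z - 74/7

g(z) = (61/42)z^2 + (13/6)z - 74/7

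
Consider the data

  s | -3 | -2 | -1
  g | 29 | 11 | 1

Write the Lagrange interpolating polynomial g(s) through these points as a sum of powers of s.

g(s) = 4s^2 + 2s - 1

L_0(s) = (s + 2)(s + 1) / [2] = (1/2)s^2 + (3/2)s + 1
L_1(s) = (s + 3)(s + 1) / [-1] = -s^2 - 4s - 3
L_2(s) = (s + 3)(s + 2) / [2] = (1/2)s^2 + (5/2)s + 3
g(s) = 29·L_0 + 11·L_1 + 1·L_2
  29·L_0(s) = (29/2)s^2 + (87/2)s + 29
  11·L_1(s) = -11s^2 - 44s - 33
  1·L_2(s) = (1/2)s^2 + (5/2)s + 3
Adding term by term: 4s^2 + 2s - 1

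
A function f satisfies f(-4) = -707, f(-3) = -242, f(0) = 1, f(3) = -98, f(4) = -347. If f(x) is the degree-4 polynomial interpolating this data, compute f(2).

-17

Using Newton's divided-difference form:
f[-4,-3] = (-242 - (-707)) / (-3 - (-4)) = 465
f[-3,0] = (1 - (-242)) / (0 - (-3)) = 81
f[0,3] = (-98 - 1) / (3 - 0) = -33
f[3,4] = (-347 - (-98)) / (4 - 3) = -249
f[-4,-3,0] = (81 - 465) / (0 - (-4)) = -96
f[-3,0,3] = (-33 - 81) / (3 - (-3)) = -19
f[0,3,4] = (-249 - (-33)) / (4 - 0) = -54
f[-4,-3,0,3] = (-19 - (-96)) / (3 - (-4)) = 11
f[-3,0,3,4] = (-54 - (-19)) / (4 - (-3)) = -5
f[-4,-3,0,3,4] = (-5 - 11) / (4 - (-4)) = -2
f(2) = -707 + 465·(6) + (-96)·(6)·(5) + 11·(6)·(5)·(2) + (-2)·(6)·(5)·(2)·(-1) = -17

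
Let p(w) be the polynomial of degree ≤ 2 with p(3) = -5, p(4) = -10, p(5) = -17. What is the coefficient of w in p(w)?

2

L_0(w) = (w - 4)(w - 5) / [2] = (1/2)w^2 - (9/2)w + 10
L_1(w) = (w - 3)(w - 5) / [-1] = -w^2 + 8w - 15
L_2(w) = (w - 3)(w - 4) / [2] = (1/2)w^2 - (7/2)w + 6
p(w) = (-5)·L_0 + (-10)·L_1 + (-17)·L_2
Only the coefficient of w is needed; take it from each L_i and combine:
(-5)·(-9/2) + (-10)·(8) + (-17)·(-7/2) = 2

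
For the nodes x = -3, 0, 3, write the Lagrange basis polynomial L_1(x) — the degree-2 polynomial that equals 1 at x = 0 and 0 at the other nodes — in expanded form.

L_1(x) = -(1/9)x^2 + 1

L_1(x) = (x + 3)(x - 3) / [(3)·(-3)]
       = (x^2 - 9) / (-9)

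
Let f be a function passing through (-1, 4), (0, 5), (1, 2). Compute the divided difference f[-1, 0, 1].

f[-1,0] = (5 - 4) / (0 - (-1)) = 1
f[0,1] = (2 - 5) / (1 - 0) = -3
f[-1,0,1] = (-3 - 1) / (1 - (-1)) = -2

-2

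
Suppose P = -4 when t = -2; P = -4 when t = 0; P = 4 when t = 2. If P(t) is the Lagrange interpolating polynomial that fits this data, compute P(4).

Evaluate each Lagrange basis at t = 4:
L_0(4) = (4)·(2)/[(-2)·(-4)] = 1
L_1(4) = (6)·(2)/[(2)·(-2)] = -3
L_2(4) = (6)·(4)/[(4)·(2)] = 3
Sum: (-4)·(1) + (-4)·(-3) + 4·(3) = 20

20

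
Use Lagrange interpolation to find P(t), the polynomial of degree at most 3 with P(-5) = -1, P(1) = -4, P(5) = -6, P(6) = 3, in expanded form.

Build the Lagrange basis polynomials:
L_0(t) = (t - 1)(t - 5)(t - 6) / [-660] = -(1/660)t^3 + (1/55)t^2 - (41/660)t + 1/22
L_1(t) = (t + 5)(t - 5)(t - 6) / [120] = (1/120)t^3 - (1/20)t^2 - (5/24)t + 5/4
L_2(t) = (t + 5)(t - 1)(t - 6) / [-40] = -(1/40)t^3 + (1/20)t^2 + (29/40)t - 3/4
L_3(t) = (t + 5)(t - 1)(t - 5) / [55] = (1/55)t^3 - (1/55)t^2 - (5/11)t + 5/11
P(t) = (-1)·L_0 + (-4)·L_1 + (-6)·L_2 + 3·L_3
  (-1)·L_0(t) = (1/660)t^3 - (1/55)t^2 + (41/660)t - 1/22
  (-4)·L_1(t) = -(1/30)t^3 + (1/5)t^2 + (5/6)t - 5
  (-6)·L_2(t) = (3/20)t^3 - (3/10)t^2 - (87/20)t + 9/2
  3·L_3(t) = (3/55)t^3 - (3/55)t^2 - (15/11)t + 15/11
Adding term by term: (19/110)t^3 - (19/110)t^2 - (53/11)t + 9/11

P(t) = (19/110)t^3 - (19/110)t^2 - (53/11)t + 9/11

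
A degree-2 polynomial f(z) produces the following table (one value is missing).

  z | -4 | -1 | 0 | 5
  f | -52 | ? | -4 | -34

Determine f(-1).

-10

The 3 known values determine f uniquely (degree ≤ 2).
L_0(-1) = (-1)·(-6)/[(-4)·(-9)] = 1/6
L_1(-1) = (3)·(-6)/[(4)·(-5)] = 9/10
L_2(-1) = (3)·(-1)/[(9)·(5)] = -1/15
Sum: (-52)·(1/6) + (-4)·(9/10) + (-34)·(-1/15) = -10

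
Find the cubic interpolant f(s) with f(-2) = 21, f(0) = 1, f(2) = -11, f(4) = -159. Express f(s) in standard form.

Newton's divided differences:
f[-2,0] = (1 - 21) / (0 - (-2)) = -10
f[0,2] = (-11 - 1) / (2 - 0) = -6
f[2,4] = (-159 - (-11)) / (4 - 2) = -74
f[-2,0,2] = (-6 - (-10)) / (2 - (-2)) = 1
f[0,2,4] = (-74 - (-6)) / (4 - 0) = -17
f[-2,0,2,4] = (-17 - 1) / (4 - (-2)) = -3
f(s) = 21 + (-10)·(s + 2) + 1·(s + 2)s + (-3)·(s + 2)s(s - 2)
Expanding: f(s) = -3s^3 + s^2 + 4s + 1

f(s) = -3s^3 + s^2 + 4s + 1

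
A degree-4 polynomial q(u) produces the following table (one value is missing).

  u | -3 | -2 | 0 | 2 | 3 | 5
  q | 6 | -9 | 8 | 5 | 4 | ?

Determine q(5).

The 5 known values determine q uniquely (degree ≤ 4).
L_0(5) = (7)·(5)·(3)·(2)/[(-1)·(-3)·(-5)·(-6)] = 7/3
L_1(5) = (8)·(5)·(3)·(2)/[(1)·(-2)·(-4)·(-5)] = -6
L_2(5) = (8)·(7)·(3)·(2)/[(3)·(2)·(-2)·(-3)] = 28/3
L_3(5) = (8)·(7)·(5)·(2)/[(5)·(4)·(2)·(-1)] = -14
L_4(5) = (8)·(7)·(5)·(3)/[(6)·(5)·(3)·(1)] = 28/3
Sum: 6·(7/3) + (-9)·(-6) + 8·(28/3) + 5·(-14) + 4·(28/3) = 110

110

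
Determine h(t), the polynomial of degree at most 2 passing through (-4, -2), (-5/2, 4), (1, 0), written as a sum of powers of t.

Newton's divided differences:
h[-4,-5/2] = (4 - (-2)) / (-5/2 - (-4)) = 4
h[-5/2,1] = (0 - 4) / (1 - (-5/2)) = -8/7
h[-4,-5/2,1] = (-8/7 - 4) / (1 - (-4)) = -36/35
h(t) = -2 + 4·(t + 4) + (-36/35)·(t + 4)(t + 5/2)
Expanding: h(t) = -(36/35)t^2 - (94/35)t + 26/7

h(t) = -(36/35)t^2 - (94/35)t + 26/7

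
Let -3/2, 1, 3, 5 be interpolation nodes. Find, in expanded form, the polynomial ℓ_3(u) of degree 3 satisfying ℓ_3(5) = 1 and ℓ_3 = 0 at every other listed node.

ℓ_3(u) = (u + 3/2)(u - 1)(u - 3) / [(13/2)·(4)·(2)]
       = (u^3 - (5/2)u^2 - 3u + 9/2) / (52)

ℓ_3(u) = (1/52)u^3 - (5/104)u^2 - (3/52)u + 9/104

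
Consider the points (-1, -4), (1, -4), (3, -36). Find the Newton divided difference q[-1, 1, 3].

-4

q[-1,1] = (-4 - (-4)) / (1 - (-1)) = 0
q[1,3] = (-36 - (-4)) / (3 - 1) = -16
q[-1,1,3] = (-16 - 0) / (3 - (-1)) = -4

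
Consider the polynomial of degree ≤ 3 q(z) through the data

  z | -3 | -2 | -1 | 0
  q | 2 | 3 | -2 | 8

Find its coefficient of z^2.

18

Build the Lagrange basis polynomials:
L_0(z) = (z + 2)(z + 1)z / [-6] = -(1/6)z^3 - (1/2)z^2 - (1/3)z
L_1(z) = (z + 3)(z + 1)z / [2] = (1/2)z^3 + 2z^2 + (3/2)z
L_2(z) = (z + 3)(z + 2)z / [-2] = -(1/2)z^3 - (5/2)z^2 - 3z
L_3(z) = (z + 3)(z + 2)(z + 1) / [6] = (1/6)z^3 + z^2 + (11/6)z + 1
q(z) = 2·L_0 + 3·L_1 + (-2)·L_2 + 8·L_3
Only the coefficient of z^2 is needed; take it from each L_i and combine:
2·(-1/2) + 3·(2) + (-2)·(-5/2) + 8·(1) = 18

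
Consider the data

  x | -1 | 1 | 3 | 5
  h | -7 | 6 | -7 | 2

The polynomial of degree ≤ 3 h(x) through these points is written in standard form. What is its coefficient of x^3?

Build the Lagrange basis polynomials:
L_0(x) = (x - 1)(x - 3)(x - 5) / [-48] = -(1/48)x^3 + (3/16)x^2 - (23/48)x + 5/16
L_1(x) = (x + 1)(x - 3)(x - 5) / [16] = (1/16)x^3 - (7/16)x^2 + (7/16)x + 15/16
L_2(x) = (x + 1)(x - 1)(x - 5) / [-16] = -(1/16)x^3 + (5/16)x^2 + (1/16)x - 5/16
L_3(x) = (x + 1)(x - 1)(x - 3) / [48] = (1/48)x^3 - (1/16)x^2 - (1/48)x + 1/16
h(x) = (-7)·L_0 + 6·L_1 + (-7)·L_2 + 2·L_3
Only the coefficient of x^3 is needed; take it from each L_i and combine:
(-7)·(-1/48) + 6·(1/16) + (-7)·(-1/16) + 2·(1/48) = 1

1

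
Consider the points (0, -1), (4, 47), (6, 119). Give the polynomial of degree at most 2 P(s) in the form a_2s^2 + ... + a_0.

Build the Lagrange basis polynomials:
L_0(s) = (s - 4)(s - 6) / [24] = (1/24)s^2 - (5/12)s + 1
L_1(s) = s(s - 6) / [-8] = -(1/8)s^2 + (3/4)s
L_2(s) = s(s - 4) / [12] = (1/12)s^2 - (1/3)s
P(s) = (-1)·L_0 + 47·L_1 + 119·L_2
  (-1)·L_0(s) = -(1/24)s^2 + (5/12)s - 1
  47·L_1(s) = -(47/8)s^2 + (141/4)s
  119·L_2(s) = (119/12)s^2 - (119/3)s
Adding term by term: 4s^2 - 4s - 1

P(s) = 4s^2 - 4s - 1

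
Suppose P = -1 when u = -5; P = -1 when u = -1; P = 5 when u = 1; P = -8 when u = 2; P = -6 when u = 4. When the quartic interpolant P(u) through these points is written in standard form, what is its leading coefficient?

17/54

The leading coefficient equals the top divided difference P[-5,-1,1,2,4].
P[-5,-1] = (-1 - (-1)) / (-1 - (-5)) = 0
P[-1,1] = (5 - (-1)) / (1 - (-1)) = 3
P[1,2] = (-8 - 5) / (2 - 1) = -13
P[2,4] = (-6 - (-8)) / (4 - 2) = 1
P[-5,-1,1] = (3 - 0) / (1 - (-5)) = 1/2
P[-1,1,2] = (-13 - 3) / (2 - (-1)) = -16/3
P[1,2,4] = (1 - (-13)) / (4 - 1) = 14/3
P[-5,-1,1,2] = (-16/3 - 1/2) / (2 - (-5)) = -5/6
P[-1,1,2,4] = (14/3 - (-16/3)) / (4 - (-1)) = 2
P[-5,-1,1,2,4] = (2 - (-5/6)) / (4 - (-5)) = 17/54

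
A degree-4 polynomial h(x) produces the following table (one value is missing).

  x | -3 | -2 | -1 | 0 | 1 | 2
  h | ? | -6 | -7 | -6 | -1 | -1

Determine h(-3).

-16

The 5 known values determine h uniquely (degree ≤ 4).
Evaluate each Lagrange basis at x = -3:
L_0(-3) = (-2)·(-3)·(-4)·(-5)/[(-1)·(-2)·(-3)·(-4)] = 5
L_1(-3) = (-1)·(-3)·(-4)·(-5)/[(1)·(-1)·(-2)·(-3)] = -10
L_2(-3) = (-1)·(-2)·(-4)·(-5)/[(2)·(1)·(-1)·(-2)] = 10
L_3(-3) = (-1)·(-2)·(-3)·(-5)/[(3)·(2)·(1)·(-1)] = -5
L_4(-3) = (-1)·(-2)·(-3)·(-4)/[(4)·(3)·(2)·(1)] = 1
Sum: (-6)·(5) + (-7)·(-10) + (-6)·(10) + (-1)·(-5) + (-1)·(1) = -16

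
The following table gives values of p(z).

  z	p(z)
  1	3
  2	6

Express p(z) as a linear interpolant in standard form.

Build the Lagrange basis polynomials:
L_0(z) = (z - 2) / [-1] = -z + 2
L_1(z) = (z - 1) / [1] = z - 1
p(z) = 3·L_0 + 6·L_1
  3·L_0(z) = -3z + 6
  6·L_1(z) = 6z - 6
Adding term by term: 3z

p(z) = 3z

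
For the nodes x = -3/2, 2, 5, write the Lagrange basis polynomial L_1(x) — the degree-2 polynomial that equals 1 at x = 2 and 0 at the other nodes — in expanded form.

L_1(x) = -(2/21)x^2 + (1/3)x + 5/7

L_1(x) = (x + 3/2)(x - 5) / [(7/2)·(-3)]
       = (x^2 - (7/2)x - 15/2) / (-21/2)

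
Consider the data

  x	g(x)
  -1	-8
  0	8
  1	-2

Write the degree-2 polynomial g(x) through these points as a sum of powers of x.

g(x) = -13x^2 + 3x + 8

L_0(x) = x(x - 1) / [2] = (1/2)x^2 - (1/2)x
L_1(x) = (x + 1)(x - 1) / [-1] = -x^2 + 1
L_2(x) = (x + 1)x / [2] = (1/2)x^2 + (1/2)x
g(x) = (-8)·L_0 + 8·L_1 + (-2)·L_2
  (-8)·L_0(x) = -4x^2 + 4x
  8·L_1(x) = -8x^2 + 8
  (-2)·L_2(x) = -x^2 - x
Adding term by term: -13x^2 + 3x + 8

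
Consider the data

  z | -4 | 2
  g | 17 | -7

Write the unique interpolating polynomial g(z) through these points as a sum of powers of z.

L_0(z) = (z - 2) / [-6] = -(1/6)z + 1/3
L_1(z) = (z + 4) / [6] = (1/6)z + 2/3
g(z) = 17·L_0 + (-7)·L_1
  17·L_0(z) = -(17/6)z + 17/3
  (-7)·L_1(z) = -(7/6)z - 14/3
Adding term by term: -4z + 1

g(z) = -4z + 1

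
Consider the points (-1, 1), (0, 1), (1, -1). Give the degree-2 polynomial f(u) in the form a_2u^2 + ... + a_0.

f(u) = -u^2 - u + 1

L_0(u) = u(u - 1) / [2] = (1/2)u^2 - (1/2)u
L_1(u) = (u + 1)(u - 1) / [-1] = -u^2 + 1
L_2(u) = (u + 1)u / [2] = (1/2)u^2 + (1/2)u
f(u) = 1·L_0 + 1·L_1 + (-1)·L_2
  1·L_0(u) = (1/2)u^2 - (1/2)u
  1·L_1(u) = -u^2 + 1
  (-1)·L_2(u) = -(1/2)u^2 - (1/2)u
Adding term by term: -u^2 - u + 1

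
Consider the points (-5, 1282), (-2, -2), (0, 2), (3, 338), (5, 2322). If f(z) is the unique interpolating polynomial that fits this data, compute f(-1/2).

Using Newton's divided-difference form:
f[-5,-2] = (-2 - 1282) / (-2 - (-5)) = -428
f[-2,0] = (2 - (-2)) / (0 - (-2)) = 2
f[0,3] = (338 - 2) / (3 - 0) = 112
f[3,5] = (2322 - 338) / (5 - 3) = 992
f[-5,-2,0] = (2 - (-428)) / (0 - (-5)) = 86
f[-2,0,3] = (112 - 2) / (3 - (-2)) = 22
f[0,3,5] = (992 - 112) / (5 - 0) = 176
f[-5,-2,0,3] = (22 - 86) / (3 - (-5)) = -8
f[-2,0,3,5] = (176 - 22) / (5 - (-2)) = 22
f[-5,-2,0,3,5] = (22 - (-8)) / (5 - (-5)) = 3
f(-1/2) = 1282 + (-428)·(9/2) + 86·(9/2)·(3/2) + (-8)·(9/2)·(3/2)·(-1/2) + 3·(9/2)·(3/2)·(-1/2)·(-7/2) = -17/16

-17/16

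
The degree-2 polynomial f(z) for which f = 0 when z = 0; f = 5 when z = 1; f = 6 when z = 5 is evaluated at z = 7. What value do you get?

L_0(7) = (6)·(2)/[(-1)·(-5)] = 12/5
L_1(7) = (7)·(2)/[(1)·(-4)] = -7/2
L_2(7) = (7)·(6)/[(5)·(4)] = 21/10
Sum: 0 + 5·(-7/2) + 6·(21/10) = -49/10

-49/10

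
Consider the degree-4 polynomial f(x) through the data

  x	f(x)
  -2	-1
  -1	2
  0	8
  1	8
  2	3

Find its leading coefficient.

Build the Lagrange basis polynomials:
L_0(x) = (x + 1)x(x - 1)(x - 2) / [24] = (1/24)x^4 - (1/12)x^3 - (1/24)x^2 + (1/12)x
L_1(x) = (x + 2)x(x - 1)(x - 2) / [-6] = -(1/6)x^4 + (1/6)x^3 + (2/3)x^2 - (2/3)x
L_2(x) = (x + 2)(x + 1)(x - 1)(x - 2) / [4] = (1/4)x^4 - (5/4)x^2 + 1
L_3(x) = (x + 2)(x + 1)x(x - 2) / [-6] = -(1/6)x^4 - (1/6)x^3 + (2/3)x^2 + (2/3)x
L_4(x) = (x + 2)(x + 1)x(x - 1) / [24] = (1/24)x^4 + (1/12)x^3 - (1/24)x^2 - (1/12)x
f(x) = (-1)·L_0 + 2·L_1 + 8·L_2 + 8·L_3 + 3·L_4
Only the coefficient of x^4 is needed; take it from each L_i and combine:
(-1)·(1/24) + 2·(-1/6) + 8·(1/4) + 8·(-1/6) + 3·(1/24) = 5/12

5/12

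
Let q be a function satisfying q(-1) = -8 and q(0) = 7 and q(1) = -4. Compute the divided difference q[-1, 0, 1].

q[-1,0] = (7 - (-8)) / (0 - (-1)) = 15
q[0,1] = (-4 - 7) / (1 - 0) = -11
q[-1,0,1] = (-11 - 15) / (1 - (-1)) = -13

-13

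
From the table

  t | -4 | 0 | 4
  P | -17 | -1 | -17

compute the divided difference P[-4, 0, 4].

-1

P[-4,0] = (-1 - (-17)) / (0 - (-4)) = 4
P[0,4] = (-17 - (-1)) / (4 - 0) = -4
P[-4,0,4] = (-4 - 4) / (4 - (-4)) = -1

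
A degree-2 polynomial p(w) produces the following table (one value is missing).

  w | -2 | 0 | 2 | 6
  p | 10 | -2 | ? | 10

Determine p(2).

The 3 known values determine p uniquely (degree ≤ 2).
L_0(2) = (2)·(-4)/[(-2)·(-8)] = -1/2
L_1(2) = (4)·(-4)/[(2)·(-6)] = 4/3
L_2(2) = (4)·(2)/[(8)·(6)] = 1/6
Sum: 10·(-1/2) + (-2)·(4/3) + 10·(1/6) = -6

-6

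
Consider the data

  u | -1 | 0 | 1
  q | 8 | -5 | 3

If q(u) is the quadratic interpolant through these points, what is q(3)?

Using Newton's divided-difference form:
q[-1,0] = (-5 - 8) / (0 - (-1)) = -13
q[0,1] = (3 - (-5)) / (1 - 0) = 8
q[-1,0,1] = (8 - (-13)) / (1 - (-1)) = 21/2
q(3) = 8 + (-13)·(4) + (21/2)·(4)·(3) = 82

82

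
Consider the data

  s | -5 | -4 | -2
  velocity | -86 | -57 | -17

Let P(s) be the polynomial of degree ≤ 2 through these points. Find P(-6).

Evaluate each Lagrange basis at s = -6:
L_0(-6) = (-2)·(-4)/[(-1)·(-3)] = 8/3
L_1(-6) = (-1)·(-4)/[(1)·(-2)] = -2
L_2(-6) = (-1)·(-2)/[(3)·(2)] = 1/3
Sum: (-86)·(8/3) + (-57)·(-2) + (-17)·(1/3) = -121

-121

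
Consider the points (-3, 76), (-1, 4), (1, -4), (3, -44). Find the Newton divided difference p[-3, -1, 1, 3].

-2

p[-3,-1] = (4 - 76) / (-1 - (-3)) = -36
p[-1,1] = (-4 - 4) / (1 - (-1)) = -4
p[1,3] = (-44 - (-4)) / (3 - 1) = -20
p[-3,-1,1] = (-4 - (-36)) / (1 - (-3)) = 8
p[-1,1,3] = (-20 - (-4)) / (3 - (-1)) = -4
p[-3,-1,1,3] = (-4 - 8) / (3 - (-3)) = -2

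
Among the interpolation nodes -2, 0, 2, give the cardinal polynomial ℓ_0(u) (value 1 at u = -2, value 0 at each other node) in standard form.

ℓ_0(u) = (1/8)u^2 - (1/4)u

ℓ_0(u) = u(u - 2) / [(-2)·(-4)]
       = (u^2 - 2u) / (8)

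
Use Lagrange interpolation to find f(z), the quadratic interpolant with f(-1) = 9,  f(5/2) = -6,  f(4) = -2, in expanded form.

f(z) = (146/105)z^2 - (223/35)z + 26/21

Build the Lagrange basis polynomials:
L_0(z) = (z - 5/2)(z - 4) / [35/2] = (2/35)z^2 - (13/35)z + 4/7
L_1(z) = (z + 1)(z - 4) / [-21/4] = -(4/21)z^2 + (4/7)z + 16/21
L_2(z) = (z + 1)(z - 5/2) / [15/2] = (2/15)z^2 - (1/5)z - 1/3
f(z) = 9·L_0 + (-6)·L_1 + (-2)·L_2
  9·L_0(z) = (18/35)z^2 - (117/35)z + 36/7
  (-6)·L_1(z) = (8/7)z^2 - (24/7)z - 32/7
  (-2)·L_2(z) = -(4/15)z^2 + (2/5)z + 2/3
Adding term by term: (146/105)z^2 - (223/35)z + 26/21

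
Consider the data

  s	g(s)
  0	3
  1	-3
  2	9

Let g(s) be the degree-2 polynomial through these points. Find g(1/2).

-9/4

L_0(1/2) = (-1/2)·(-3/2)/[(-1)·(-2)] = 3/8
L_1(1/2) = (1/2)·(-3/2)/[(1)·(-1)] = 3/4
L_2(1/2) = (1/2)·(-1/2)/[(2)·(1)] = -1/8
Sum: 3·(3/8) + (-3)·(3/4) + 9·(-1/8) = -9/4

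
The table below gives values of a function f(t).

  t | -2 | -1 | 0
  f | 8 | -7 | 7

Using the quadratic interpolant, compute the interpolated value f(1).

Evaluate each Lagrange basis at t = 1:
L_0(1) = (2)·(1)/[(-1)·(-2)] = 1
L_1(1) = (3)·(1)/[(1)·(-1)] = -3
L_2(1) = (3)·(2)/[(2)·(1)] = 3
Sum: 8·(1) + (-7)·(-3) + 7·(3) = 50

50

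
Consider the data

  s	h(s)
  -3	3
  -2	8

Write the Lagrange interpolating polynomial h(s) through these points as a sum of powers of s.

h(s) = 5s + 18

Build the Lagrange basis polynomials:
L_0(s) = (s + 2) / [-1] = -s - 2
L_1(s) = (s + 3) / [1] = s + 3
h(s) = 3·L_0 + 8·L_1
  3·L_0(s) = -3s - 6
  8·L_1(s) = 8s + 24
Adding term by term: 5s + 18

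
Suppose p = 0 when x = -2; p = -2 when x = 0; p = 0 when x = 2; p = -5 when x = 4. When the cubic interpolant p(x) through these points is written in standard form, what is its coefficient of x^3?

-11/48

Build the Lagrange basis polynomials:
L_0(x) = x(x - 2)(x - 4) / [-48] = -(1/48)x^3 + (1/8)x^2 - (1/6)x
L_1(x) = (x + 2)(x - 2)(x - 4) / [16] = (1/16)x^3 - (1/4)x^2 - (1/4)x + 1
L_2(x) = (x + 2)x(x - 4) / [-16] = -(1/16)x^3 + (1/8)x^2 + (1/2)x
L_3(x) = (x + 2)x(x - 2) / [48] = (1/48)x^3 - (1/12)x
p(x) = 0·L_0 + (-2)·L_1 + 0·L_2 + (-5)·L_3
Only the coefficient of x^3 is needed; take it from each L_i and combine:
0·(-1/48) + (-2)·(1/16) + 0·(-1/16) + (-5)·(1/48) = -11/48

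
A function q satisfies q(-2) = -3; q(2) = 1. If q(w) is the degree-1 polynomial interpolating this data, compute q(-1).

L_0(-1) = (-3)/[(-4)] = 3/4
L_1(-1) = (1)/[(4)] = 1/4
Sum: (-3)·(3/4) + 1·(1/4) = -2

-2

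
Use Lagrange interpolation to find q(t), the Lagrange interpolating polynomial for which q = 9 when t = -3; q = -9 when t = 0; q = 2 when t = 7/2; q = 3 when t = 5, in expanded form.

Build the Lagrange basis polynomials:
L_0(t) = t(t - 7/2)(t - 5) / [-156] = -(1/156)t^3 + (17/312)t^2 - (35/312)t
L_1(t) = (t + 3)(t - 7/2)(t - 5) / [105/2] = (2/105)t^3 - (11/105)t^2 - (16/105)t + 1
L_2(t) = (t + 3)t(t - 5) / [-273/8] = -(8/273)t^3 + (16/273)t^2 + (40/91)t
L_3(t) = (t + 3)t(t - 7/2) / [60] = (1/60)t^3 - (1/120)t^2 - (7/40)t
q(t) = 9·L_0 + (-9)·L_1 + 2·L_2 + 3·L_3
  9·L_0(t) = -(3/52)t^3 + (51/104)t^2 - (105/104)t
  (-9)·L_1(t) = -(6/35)t^3 + (33/35)t^2 + (48/35)t - 9
  2·L_2(t) = -(16/273)t^3 + (32/273)t^2 + (80/91)t
  3·L_3(t) = (1/20)t^3 - (1/40)t^2 - (21/40)t
Adding term by term: -(649/2730)t^3 + (8329/5460)t^2 + (1303/1820)t - 9

q(t) = -(649/2730)t^3 + (8329/5460)t^2 + (1303/1820)t - 9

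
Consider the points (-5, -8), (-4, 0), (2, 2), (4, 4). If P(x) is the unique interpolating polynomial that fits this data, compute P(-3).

L_0(-3) = (1)·(-5)·(-7)/[(-1)·(-7)·(-9)] = -5/9
L_1(-3) = (2)·(-5)·(-7)/[(1)·(-6)·(-8)] = 35/24
L_2(-3) = (2)·(1)·(-7)/[(7)·(6)·(-2)] = 1/6
L_3(-3) = (2)·(1)·(-5)/[(9)·(8)·(2)] = -5/72
Sum: (-8)·(-5/9) + 0 + 2·(1/6) + 4·(-5/72) = 9/2

9/2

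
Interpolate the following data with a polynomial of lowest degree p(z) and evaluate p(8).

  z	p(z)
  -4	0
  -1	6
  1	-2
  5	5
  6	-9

L_0(8) = (9)·(7)·(3)·(2)/[(-3)·(-5)·(-9)·(-10)] = 7/25
L_1(8) = (12)·(7)·(3)·(2)/[(3)·(-2)·(-6)·(-7)] = -2
L_2(8) = (12)·(9)·(3)·(2)/[(5)·(2)·(-4)·(-5)] = 81/25
L_3(8) = (12)·(9)·(7)·(2)/[(9)·(6)·(4)·(-1)] = -7
L_4(8) = (12)·(9)·(7)·(3)/[(10)·(7)·(5)·(1)] = 162/25
Sum: 0 + 6·(-2) + (-2)·(81/25) + 5·(-7) + (-9)·(162/25) = -559/5

-559/5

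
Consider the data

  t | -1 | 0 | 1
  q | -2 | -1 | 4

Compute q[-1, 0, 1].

2

q[-1,0] = (-1 - (-2)) / (0 - (-1)) = 1
q[0,1] = (4 - (-1)) / (1 - 0) = 5
q[-1,0,1] = (5 - 1) / (1 - (-1)) = 2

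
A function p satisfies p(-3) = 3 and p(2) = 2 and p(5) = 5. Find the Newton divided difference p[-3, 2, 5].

3/20

p[-3,2] = (2 - 3) / (2 - (-3)) = -1/5
p[2,5] = (5 - 2) / (5 - 2) = 1
p[-3,2,5] = (1 - (-1/5)) / (5 - (-3)) = 3/20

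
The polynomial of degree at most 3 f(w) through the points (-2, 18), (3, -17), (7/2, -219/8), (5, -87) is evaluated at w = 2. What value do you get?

L_0(2) = (-1)·(-3/2)·(-3)/[(-5)·(-11/2)·(-7)] = 9/385
L_1(2) = (4)·(-3/2)·(-3)/[(5)·(-1/2)·(-2)] = 18/5
L_2(2) = (4)·(-1)·(-3)/[(11/2)·(1/2)·(-3/2)] = -32/11
L_3(2) = (4)·(-1)·(-3/2)/[(7)·(2)·(3/2)] = 2/7
Sum: 18·(9/385) + (-17)·(18/5) + (-219/8)·(-32/11) + (-87)·(2/7) = -6

-6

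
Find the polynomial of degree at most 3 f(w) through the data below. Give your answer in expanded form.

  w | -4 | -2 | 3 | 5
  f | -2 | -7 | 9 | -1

f(w) = -(139/630)w^3 + (16/105)w^2 + (2893/630)w - 4/21

Newton's divided differences:
f[-4,-2] = (-7 - (-2)) / (-2 - (-4)) = -5/2
f[-2,3] = (9 - (-7)) / (3 - (-2)) = 16/5
f[3,5] = (-1 - 9) / (5 - 3) = -5
f[-4,-2,3] = (16/5 - (-5/2)) / (3 - (-4)) = 57/70
f[-2,3,5] = (-5 - 16/5) / (5 - (-2)) = -41/35
f[-4,-2,3,5] = (-41/35 - 57/70) / (5 - (-4)) = -139/630
f(w) = -2 + (-5/2)·(w + 4) + (57/70)·(w + 4)(w + 2) + (-139/630)·(w + 4)(w + 2)(w - 3)
Expanding: f(w) = -(139/630)w^3 + (16/105)w^2 + (2893/630)w - 4/21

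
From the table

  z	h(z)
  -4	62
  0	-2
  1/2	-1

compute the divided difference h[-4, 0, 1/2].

h[-4,0] = (-2 - 62) / (0 - (-4)) = -16
h[0,1/2] = (-1 - (-2)) / (1/2 - 0) = 2
h[-4,0,1/2] = (2 - (-16)) / (1/2 - (-4)) = 4

4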